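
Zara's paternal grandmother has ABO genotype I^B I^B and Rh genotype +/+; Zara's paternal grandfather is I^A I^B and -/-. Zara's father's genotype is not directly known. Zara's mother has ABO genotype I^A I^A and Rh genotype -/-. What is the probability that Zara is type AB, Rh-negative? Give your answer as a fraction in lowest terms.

3/8

Zara's father's ABO genotype from I^B I^B × I^A I^B: 1/2 I^A I^B, 1/2 I^B I^B.
Crossing each possibility with the mother I^A I^A and summing P(type AB): 1/2·1/2 + 1/2·1 = 3/4.
Similarly for Rh via the father's Rh distribution: P(Rh-) = 1/2.
Independent loci: 3/4 × 1/2 = 3/8.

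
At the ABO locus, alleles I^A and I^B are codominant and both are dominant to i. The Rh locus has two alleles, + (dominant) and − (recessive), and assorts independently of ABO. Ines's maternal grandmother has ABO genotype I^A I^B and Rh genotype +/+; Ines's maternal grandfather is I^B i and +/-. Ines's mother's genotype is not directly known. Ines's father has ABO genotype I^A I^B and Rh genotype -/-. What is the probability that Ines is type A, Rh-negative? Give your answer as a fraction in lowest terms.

1/16

Ines's mother's ABO genotype from I^A I^B × I^B i: 1/4 I^A I^B, 1/4 I^A i, 1/4 I^B I^B, 1/4 I^B i.
Crossing each possibility with the father I^A I^B and summing P(type A): 1/4·1/4 + 1/4·1/2 + 1/4·0 + 1/4·1/4 = 1/4.
Similarly for Rh via the mother's Rh distribution: P(Rh-) = 1/4.
Independent loci: 1/4 × 1/4 = 1/16.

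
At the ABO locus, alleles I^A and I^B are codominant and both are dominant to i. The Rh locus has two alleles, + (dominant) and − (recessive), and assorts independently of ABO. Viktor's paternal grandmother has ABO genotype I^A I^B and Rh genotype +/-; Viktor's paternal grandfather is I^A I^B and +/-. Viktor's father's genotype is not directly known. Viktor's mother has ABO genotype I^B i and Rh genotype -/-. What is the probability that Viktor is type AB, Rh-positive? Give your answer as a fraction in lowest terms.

1/8

Viktor's father's ABO genotype from I^A I^B × I^A I^B: 1/4 I^A I^A, 1/2 I^A I^B, 1/4 I^B I^B.
Crossing each possibility with the mother I^B i and summing P(type AB): 1/4·1/2 + 1/2·1/4 + 1/4·0 = 1/4.
Similarly for Rh via the father's Rh distribution: P(Rh+) = 1/2.
Independent loci: 1/4 × 1/2 = 1/8.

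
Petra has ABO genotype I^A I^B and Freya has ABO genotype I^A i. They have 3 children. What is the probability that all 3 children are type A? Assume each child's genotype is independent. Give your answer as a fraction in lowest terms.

1/8

ABO cross I^A I^B × I^A i → 1/2 A, 1/4 B, 1/4 AB.
So P(type A) = 1/2 per child.
All 3 independent: (1/2)^3 = 1/8.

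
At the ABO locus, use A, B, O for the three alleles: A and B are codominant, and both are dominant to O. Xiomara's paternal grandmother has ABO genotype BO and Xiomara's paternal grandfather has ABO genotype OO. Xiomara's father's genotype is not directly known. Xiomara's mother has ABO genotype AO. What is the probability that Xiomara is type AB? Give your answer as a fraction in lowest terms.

1/8

Xiomara's father's ABO genotype from BO × OO: 1/2 BO, 1/2 OO.
Crossing each possibility with the mother AO and summing P(type AB): 1/2·1/4 + 1/2·0 = 1/8.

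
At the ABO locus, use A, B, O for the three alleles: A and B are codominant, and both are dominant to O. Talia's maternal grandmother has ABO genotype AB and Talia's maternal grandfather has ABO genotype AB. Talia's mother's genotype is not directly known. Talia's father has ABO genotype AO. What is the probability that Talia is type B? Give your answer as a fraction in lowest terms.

Talia's mother's ABO genotype from AB × AB: 1/4 AA, 1/2 AB, 1/4 BB.
Crossing each possibility with the father AO and summing P(type B): 1/4·0 + 1/2·1/4 + 1/4·1/2 = 1/4.

1/4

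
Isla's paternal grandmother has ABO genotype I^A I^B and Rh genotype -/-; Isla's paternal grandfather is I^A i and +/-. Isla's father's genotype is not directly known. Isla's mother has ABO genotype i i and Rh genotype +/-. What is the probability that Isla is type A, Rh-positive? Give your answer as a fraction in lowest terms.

5/16

Isla's father's ABO genotype from I^A I^B × I^A i: 1/4 I^A I^A, 1/4 I^A I^B, 1/4 I^A i, 1/4 I^B i.
Crossing each possibility with the mother i i and summing P(type A): 1/4·1 + 1/4·1/2 + 1/4·1/2 + 1/4·0 = 1/2.
Similarly for Rh via the father's Rh distribution: P(Rh+) = 5/8.
Independent loci: 1/2 × 5/8 = 5/16.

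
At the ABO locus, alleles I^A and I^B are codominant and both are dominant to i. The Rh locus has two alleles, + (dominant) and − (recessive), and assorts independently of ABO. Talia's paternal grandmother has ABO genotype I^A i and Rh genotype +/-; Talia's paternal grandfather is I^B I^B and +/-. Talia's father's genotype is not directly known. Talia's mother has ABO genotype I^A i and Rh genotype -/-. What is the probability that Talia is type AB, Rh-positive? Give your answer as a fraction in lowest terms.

1/8

Talia's father's ABO genotype from I^A i × I^B I^B: 1/2 I^A I^B, 1/2 I^B i.
Crossing each possibility with the mother I^A i and summing P(type AB): 1/2·1/4 + 1/2·1/4 = 1/4.
Similarly for Rh via the father's Rh distribution: P(Rh+) = 1/2.
Independent loci: 1/4 × 1/2 = 1/8.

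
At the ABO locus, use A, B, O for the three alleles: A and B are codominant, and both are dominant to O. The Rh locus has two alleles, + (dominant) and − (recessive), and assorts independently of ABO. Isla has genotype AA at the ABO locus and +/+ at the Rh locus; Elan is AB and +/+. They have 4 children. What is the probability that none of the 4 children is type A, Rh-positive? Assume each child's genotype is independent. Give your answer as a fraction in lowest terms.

ABO cross AA × AB → 1/2 A, 1/2 AB.
Rh cross +/+ × +/+ → 1 Rh+; so P(type A, Rh-positive) = 1/2 × 1 = 1/2 per child.
P(not type A, Rh-positive) = 1/2 for one child; (1/2)^4 = 1/16.

1/16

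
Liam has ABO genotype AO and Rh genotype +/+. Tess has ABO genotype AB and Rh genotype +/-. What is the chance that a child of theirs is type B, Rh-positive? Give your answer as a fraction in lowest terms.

1/4

ABO cross AO × AB → offspring phenotypes: 1/2 A, 1/4 B, 1/4 AB.
Rh cross +/+ × +/- → 1 Rh+.
Independent loci: P(type B, Rh-positive) = 1/4 × 1 = 1/4.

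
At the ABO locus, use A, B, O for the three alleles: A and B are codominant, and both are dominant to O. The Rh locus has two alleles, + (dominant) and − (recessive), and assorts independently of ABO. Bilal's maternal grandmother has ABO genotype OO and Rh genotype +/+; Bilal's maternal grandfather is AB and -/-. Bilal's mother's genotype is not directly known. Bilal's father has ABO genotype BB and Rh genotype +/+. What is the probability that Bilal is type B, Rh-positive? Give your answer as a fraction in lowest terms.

3/4

Bilal's mother's ABO genotype from OO × AB: 1/2 AO, 1/2 BO.
Crossing each possibility with the father BB and summing P(type B): 1/2·1/2 + 1/2·1 = 3/4.
Similarly for Rh via the mother's Rh distribution: P(Rh+) = 1.
Independent loci: 3/4 × 1 = 3/4.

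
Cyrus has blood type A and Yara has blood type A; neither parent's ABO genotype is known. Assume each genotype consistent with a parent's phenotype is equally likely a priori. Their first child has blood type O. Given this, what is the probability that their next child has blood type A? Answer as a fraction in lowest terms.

Possible genotypes: Cyrus ∈ {I^A I^A, I^A i}; Yara ∈ {I^A I^A, I^A i}.
Weight each parental genotype pair by prior × P(type-O child):
  I^A i × I^A i: posterior weight 1; P(next child type A) = 3/4.
Weighted sum = 3/4.

3/4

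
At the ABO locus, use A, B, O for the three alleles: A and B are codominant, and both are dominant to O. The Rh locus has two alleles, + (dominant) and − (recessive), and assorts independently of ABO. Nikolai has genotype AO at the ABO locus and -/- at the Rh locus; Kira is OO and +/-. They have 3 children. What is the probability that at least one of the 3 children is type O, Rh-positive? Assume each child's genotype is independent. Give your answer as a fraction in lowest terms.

ABO cross AO × OO → 1/2 O, 1/2 A.
Rh cross -/- × +/- → 1/2 Rh+, 1/2 Rh-; so P(type O, Rh-positive) = 1/2 × 1/2 = 1/4 per child.
P(none) = (3/4)^3 = 27/64; P(at least one) = 1 − 27/64 = 37/64.

37/64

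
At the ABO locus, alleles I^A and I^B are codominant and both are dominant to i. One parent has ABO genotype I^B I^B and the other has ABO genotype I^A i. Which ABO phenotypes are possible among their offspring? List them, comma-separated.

Gametes from I^B I^B × I^A i give offspring ABO genotypes I^A I^B, I^B i, i.e. phenotypes B, AB.

B, AB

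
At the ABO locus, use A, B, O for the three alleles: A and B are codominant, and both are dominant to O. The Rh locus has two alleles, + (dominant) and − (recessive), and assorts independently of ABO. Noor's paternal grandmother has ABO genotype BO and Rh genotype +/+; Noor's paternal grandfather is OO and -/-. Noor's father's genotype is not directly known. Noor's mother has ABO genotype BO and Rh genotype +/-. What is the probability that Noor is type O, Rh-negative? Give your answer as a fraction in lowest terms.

3/32

Noor's father's ABO genotype from BO × OO: 1/2 BO, 1/2 OO.
Crossing each possibility with the mother BO and summing P(type O): 1/2·1/4 + 1/2·1/2 = 3/8.
Similarly for Rh via the father's Rh distribution: P(Rh-) = 1/4.
Independent loci: 3/8 × 1/4 = 3/32.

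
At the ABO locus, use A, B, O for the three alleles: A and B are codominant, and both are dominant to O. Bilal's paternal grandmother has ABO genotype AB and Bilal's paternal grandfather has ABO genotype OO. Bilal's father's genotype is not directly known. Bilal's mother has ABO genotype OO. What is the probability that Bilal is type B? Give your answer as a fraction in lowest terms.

1/4

Bilal's father's ABO genotype from AB × OO: 1/2 AO, 1/2 BO.
Crossing each possibility with the mother OO and summing P(type B): 1/2·0 + 1/2·1/2 = 1/4.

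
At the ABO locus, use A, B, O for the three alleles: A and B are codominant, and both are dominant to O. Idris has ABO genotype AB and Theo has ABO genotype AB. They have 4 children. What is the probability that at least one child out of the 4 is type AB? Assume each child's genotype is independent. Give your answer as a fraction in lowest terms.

15/16

ABO cross AB × AB → 1/4 A, 1/4 B, 1/2 AB.
So P(type AB) = 1/2 per child.
P(none) = (1/2)^4 = 1/16; P(at least one) = 1 − 1/16 = 15/16.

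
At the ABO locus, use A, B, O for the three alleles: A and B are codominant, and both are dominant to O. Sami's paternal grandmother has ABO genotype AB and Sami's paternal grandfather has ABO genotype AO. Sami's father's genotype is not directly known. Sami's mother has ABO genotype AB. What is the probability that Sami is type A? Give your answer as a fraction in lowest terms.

3/8

Sami's father's ABO genotype from AB × AO: 1/4 AA, 1/4 AB, 1/4 AO, 1/4 BO.
Crossing each possibility with the mother AB and summing P(type A): 1/4·1/2 + 1/4·1/4 + 1/4·1/2 + 1/4·1/4 = 3/8.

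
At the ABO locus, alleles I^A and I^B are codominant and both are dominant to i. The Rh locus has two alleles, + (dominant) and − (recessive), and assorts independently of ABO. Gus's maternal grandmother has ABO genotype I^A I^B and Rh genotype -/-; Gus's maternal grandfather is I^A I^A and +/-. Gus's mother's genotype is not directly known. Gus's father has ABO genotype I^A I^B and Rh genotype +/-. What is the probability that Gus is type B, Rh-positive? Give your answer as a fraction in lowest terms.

5/64

Gus's mother's ABO genotype from I^A I^B × I^A I^A: 1/2 I^A I^A, 1/2 I^A I^B.
Crossing each possibility with the father I^A I^B and summing P(type B): 1/2·0 + 1/2·1/4 = 1/8.
Similarly for Rh via the mother's Rh distribution: P(Rh+) = 5/8.
Independent loci: 1/8 × 5/8 = 5/64.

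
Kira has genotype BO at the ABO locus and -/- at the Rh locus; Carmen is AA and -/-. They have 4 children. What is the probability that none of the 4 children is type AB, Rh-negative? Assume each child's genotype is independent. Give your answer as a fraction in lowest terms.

1/16

ABO cross BO × AA → 1/2 A, 1/2 AB.
Rh cross -/- × -/- → 1 Rh-; so P(type AB, Rh-negative) = 1/2 × 1 = 1/2 per child.
P(not type AB, Rh-negative) = 1/2 for one child; (1/2)^4 = 1/16.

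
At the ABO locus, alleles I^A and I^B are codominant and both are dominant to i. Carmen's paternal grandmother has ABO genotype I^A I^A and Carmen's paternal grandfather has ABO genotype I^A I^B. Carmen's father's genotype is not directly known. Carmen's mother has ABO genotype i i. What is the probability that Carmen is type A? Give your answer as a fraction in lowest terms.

Carmen's father's ABO genotype from I^A I^A × I^A I^B: 1/2 I^A I^A, 1/2 I^A I^B.
Crossing each possibility with the mother i i and summing P(type A): 1/2·1 + 1/2·1/2 = 3/4.

3/4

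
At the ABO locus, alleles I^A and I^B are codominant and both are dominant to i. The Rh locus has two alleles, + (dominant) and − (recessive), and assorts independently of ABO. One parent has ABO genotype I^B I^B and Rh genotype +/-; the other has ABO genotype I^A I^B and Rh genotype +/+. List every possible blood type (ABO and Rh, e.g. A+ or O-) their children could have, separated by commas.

B+, AB+

Gametes from I^B I^B × I^A I^B give offspring ABO genotypes I^A I^B, I^B I^B, i.e. phenotypes B, AB.
Rh cross +/- × +/+ → phenotypes Rh+.
Combining independently: B+, AB+.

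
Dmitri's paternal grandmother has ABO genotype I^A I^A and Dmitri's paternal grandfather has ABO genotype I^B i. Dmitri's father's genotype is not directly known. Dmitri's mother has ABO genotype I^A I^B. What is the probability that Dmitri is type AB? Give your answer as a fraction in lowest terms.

3/8

Dmitri's father's ABO genotype from I^A I^A × I^B i: 1/2 I^A I^B, 1/2 I^A i.
Crossing each possibility with the mother I^A I^B and summing P(type AB): 1/2·1/2 + 1/2·1/4 = 3/8.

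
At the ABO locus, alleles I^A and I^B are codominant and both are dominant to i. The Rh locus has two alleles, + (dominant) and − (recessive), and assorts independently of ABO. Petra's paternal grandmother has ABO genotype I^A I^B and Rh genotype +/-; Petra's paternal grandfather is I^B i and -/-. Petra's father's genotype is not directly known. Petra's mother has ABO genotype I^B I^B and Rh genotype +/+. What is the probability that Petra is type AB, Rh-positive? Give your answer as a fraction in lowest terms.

1/4

Petra's father's ABO genotype from I^A I^B × I^B i: 1/4 I^A I^B, 1/4 I^A i, 1/4 I^B I^B, 1/4 I^B i.
Crossing each possibility with the mother I^B I^B and summing P(type AB): 1/4·1/2 + 1/4·1/2 + 1/4·0 + 1/4·0 = 1/4.
Similarly for Rh via the father's Rh distribution: P(Rh+) = 1.
Independent loci: 1/4 × 1 = 1/4.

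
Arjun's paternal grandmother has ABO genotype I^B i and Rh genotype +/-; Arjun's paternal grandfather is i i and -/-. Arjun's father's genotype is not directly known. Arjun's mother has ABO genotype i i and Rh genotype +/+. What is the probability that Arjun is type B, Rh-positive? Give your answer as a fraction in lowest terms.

Arjun's father's ABO genotype from I^B i × i i: 1/2 I^B i, 1/2 i i.
Crossing each possibility with the mother i i and summing P(type B): 1/2·1/2 + 1/2·0 = 1/4.
Similarly for Rh via the father's Rh distribution: P(Rh+) = 1.
Independent loci: 1/4 × 1 = 1/4.

1/4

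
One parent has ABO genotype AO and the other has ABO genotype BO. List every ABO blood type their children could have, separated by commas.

Gametes from AO × BO give offspring ABO genotypes AB, AO, BO, OO, i.e. phenotypes O, A, B, AB.

O, A, B, AB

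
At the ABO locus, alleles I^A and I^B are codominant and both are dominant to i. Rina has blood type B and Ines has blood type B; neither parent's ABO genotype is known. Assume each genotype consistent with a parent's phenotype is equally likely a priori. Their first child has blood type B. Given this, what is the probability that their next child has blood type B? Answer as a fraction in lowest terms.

19/20

Possible genotypes: Rina ∈ {I^B I^B, I^B i}; Ines ∈ {I^B I^B, I^B i}.
Weight each parental genotype pair by prior × P(type-B child):
  I^B I^B × I^B I^B: posterior weight 4/15; P(next child type B) = 1.
  I^B I^B × I^B i: posterior weight 4/15; P(next child type B) = 1.
  I^B i × I^B I^B: posterior weight 4/15; P(next child type B) = 1.
  I^B i × I^B i: posterior weight 1/5; P(next child type B) = 3/4.
Weighted sum = 19/20.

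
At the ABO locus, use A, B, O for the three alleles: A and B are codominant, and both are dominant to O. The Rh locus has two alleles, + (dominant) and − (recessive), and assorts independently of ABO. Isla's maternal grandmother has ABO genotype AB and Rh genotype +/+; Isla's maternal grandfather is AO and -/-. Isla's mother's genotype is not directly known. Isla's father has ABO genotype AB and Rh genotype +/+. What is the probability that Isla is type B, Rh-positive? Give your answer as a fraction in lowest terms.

Isla's mother's ABO genotype from AB × AO: 1/4 AA, 1/4 AB, 1/4 AO, 1/4 BO.
Crossing each possibility with the father AB and summing P(type B): 1/4·0 + 1/4·1/4 + 1/4·1/4 + 1/4·1/2 = 1/4.
Similarly for Rh via the mother's Rh distribution: P(Rh+) = 1.
Independent loci: 1/4 × 1 = 1/4.

1/4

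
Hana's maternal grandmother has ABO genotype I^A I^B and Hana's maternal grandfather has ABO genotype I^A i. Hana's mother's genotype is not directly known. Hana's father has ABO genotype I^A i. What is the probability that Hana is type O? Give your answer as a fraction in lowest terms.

Hana's mother's ABO genotype from I^A I^B × I^A i: 1/4 I^A I^A, 1/4 I^A I^B, 1/4 I^A i, 1/4 I^B i.
Crossing each possibility with the father I^A i and summing P(type O): 1/4·0 + 1/4·0 + 1/4·1/4 + 1/4·1/4 = 1/8.

1/8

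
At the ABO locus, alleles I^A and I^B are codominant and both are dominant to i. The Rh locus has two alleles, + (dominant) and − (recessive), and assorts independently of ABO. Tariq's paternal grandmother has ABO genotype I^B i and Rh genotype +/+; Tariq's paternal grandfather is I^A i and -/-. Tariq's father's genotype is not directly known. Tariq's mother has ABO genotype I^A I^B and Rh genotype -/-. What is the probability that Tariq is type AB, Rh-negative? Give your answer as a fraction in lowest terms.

1/8

Tariq's father's ABO genotype from I^B i × I^A i: 1/4 I^A I^B, 1/4 I^A i, 1/4 I^B i, 1/4 i i.
Crossing each possibility with the mother I^A I^B and summing P(type AB): 1/4·1/2 + 1/4·1/4 + 1/4·1/4 + 1/4·0 = 1/4.
Similarly for Rh via the father's Rh distribution: P(Rh-) = 1/2.
Independent loci: 1/4 × 1/2 = 1/8.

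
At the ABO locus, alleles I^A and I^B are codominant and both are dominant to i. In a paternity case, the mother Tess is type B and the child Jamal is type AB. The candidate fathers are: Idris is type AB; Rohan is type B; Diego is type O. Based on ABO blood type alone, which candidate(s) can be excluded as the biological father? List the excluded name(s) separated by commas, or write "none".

Rohan, Diego

A candidate is excluded only if no genotype consistent with his phenotype could produce a type AB child with a type B mother.
Rohan (type B): no genotype consistent with that phenotype can produce a type-AB child with a type-B mother.
Diego (type O): no genotype consistent with that phenotype can produce a type-AB child with a type-B mother.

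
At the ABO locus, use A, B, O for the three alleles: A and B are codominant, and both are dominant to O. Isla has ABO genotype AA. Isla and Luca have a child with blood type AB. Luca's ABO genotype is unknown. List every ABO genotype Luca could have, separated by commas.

For each candidate genotype of Luca, check whether crossing it with AA can produce every observed child phenotype.
  AA → possible child types {A} ✗
  AB → possible child types {A, AB} ✓
  AO → possible child types {A} ✗
  BB → possible child types {AB} ✓
  BO → possible child types {A, AB} ✓
  OO → possible child types {A} ✗

AB, BB, BO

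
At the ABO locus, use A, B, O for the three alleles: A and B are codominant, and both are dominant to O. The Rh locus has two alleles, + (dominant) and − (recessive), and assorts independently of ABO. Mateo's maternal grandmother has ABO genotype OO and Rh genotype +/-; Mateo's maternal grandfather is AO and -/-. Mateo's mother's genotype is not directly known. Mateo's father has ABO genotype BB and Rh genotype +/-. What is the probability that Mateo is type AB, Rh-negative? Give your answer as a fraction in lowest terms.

Mateo's mother's ABO genotype from OO × AO: 1/2 AO, 1/2 OO.
Crossing each possibility with the father BB and summing P(type AB): 1/2·1/2 + 1/2·0 = 1/4.
Similarly for Rh via the mother's Rh distribution: P(Rh-) = 3/8.
Independent loci: 1/4 × 3/8 = 3/32.

3/32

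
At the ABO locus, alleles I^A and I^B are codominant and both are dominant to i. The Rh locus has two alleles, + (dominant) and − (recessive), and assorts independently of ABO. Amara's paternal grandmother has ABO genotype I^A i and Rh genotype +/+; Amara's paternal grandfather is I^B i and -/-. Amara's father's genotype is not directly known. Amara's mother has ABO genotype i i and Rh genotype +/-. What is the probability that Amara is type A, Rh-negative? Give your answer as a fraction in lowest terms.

1/16

Amara's father's ABO genotype from I^A i × I^B i: 1/4 I^A I^B, 1/4 I^A i, 1/4 I^B i, 1/4 i i.
Crossing each possibility with the mother i i and summing P(type A): 1/4·1/2 + 1/4·1/2 + 1/4·0 + 1/4·0 = 1/4.
Similarly for Rh via the father's Rh distribution: P(Rh-) = 1/4.
Independent loci: 1/4 × 1/4 = 1/16.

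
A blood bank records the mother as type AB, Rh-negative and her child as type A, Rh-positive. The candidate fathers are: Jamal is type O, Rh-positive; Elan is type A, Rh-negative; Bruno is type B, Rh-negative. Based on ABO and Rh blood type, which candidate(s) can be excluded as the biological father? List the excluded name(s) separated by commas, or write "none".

A candidate is excluded only if no genotype consistent with his phenotype could produce a type A, Rh-positive child with a type AB, Rh-negative mother.
Elan (type A, Rh-): no genotype consistent with that phenotype can produce a type-A Rh+ child with a type-AB mother.
Bruno (type B, Rh-): no genotype consistent with that phenotype can produce a type-A Rh+ child with a type-AB mother.

Elan, Bruno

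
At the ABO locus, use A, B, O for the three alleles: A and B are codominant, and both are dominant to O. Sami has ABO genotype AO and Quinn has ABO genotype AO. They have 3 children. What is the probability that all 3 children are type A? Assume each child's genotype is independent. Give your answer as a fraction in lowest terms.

ABO cross AO × AO → 1/4 O, 3/4 A.
So P(type A) = 3/4 per child.
All 3 independent: (3/4)^3 = 27/64.

27/64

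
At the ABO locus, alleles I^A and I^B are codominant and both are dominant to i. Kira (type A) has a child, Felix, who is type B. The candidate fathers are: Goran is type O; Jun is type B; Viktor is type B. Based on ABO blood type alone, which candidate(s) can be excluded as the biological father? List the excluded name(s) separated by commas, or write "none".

A candidate is excluded only if no genotype consistent with his phenotype could produce a type B child with a type A mother.
Goran (type O): no genotype consistent with that phenotype can produce a type-B child with a type-A mother.

Goran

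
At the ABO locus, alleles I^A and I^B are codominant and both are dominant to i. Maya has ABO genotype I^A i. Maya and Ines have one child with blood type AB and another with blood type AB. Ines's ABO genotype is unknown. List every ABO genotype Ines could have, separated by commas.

I^A I^B, I^B I^B, I^B i

For each candidate genotype of Ines, check whether crossing it with I^A i can produce every observed child phenotype.
  I^A I^A → possible child types {A} ✗
  I^A I^B → possible child types {A, B, AB} ✓
  I^A i → possible child types {O, A} ✗
  I^B I^B → possible child types {B, AB} ✓
  I^B i → possible child types {O, A, B, AB} ✓
  i i → possible child types {O, A} ✗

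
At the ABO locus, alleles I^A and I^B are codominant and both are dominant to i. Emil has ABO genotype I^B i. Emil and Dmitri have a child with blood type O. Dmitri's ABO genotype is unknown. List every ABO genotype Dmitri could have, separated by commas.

I^A i, I^B i, i i

For each candidate genotype of Dmitri, check whether crossing it with I^B i can produce every observed child phenotype.
  I^A I^A → possible child types {A, AB} ✗
  I^A I^B → possible child types {A, B, AB} ✗
  I^A i → possible child types {O, A, B, AB} ✓
  I^B I^B → possible child types {B} ✗
  I^B i → possible child types {O, B} ✓
  i i → possible child types {O, B} ✓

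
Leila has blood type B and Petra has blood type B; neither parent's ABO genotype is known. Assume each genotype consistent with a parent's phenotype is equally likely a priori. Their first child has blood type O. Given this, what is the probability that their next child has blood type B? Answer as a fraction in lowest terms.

3/4

Possible genotypes: Leila ∈ {I^B I^B, I^B i}; Petra ∈ {I^B I^B, I^B i}.
Weight each parental genotype pair by prior × P(type-O child):
  I^B i × I^B i: posterior weight 1; P(next child type B) = 3/4.
Weighted sum = 3/4.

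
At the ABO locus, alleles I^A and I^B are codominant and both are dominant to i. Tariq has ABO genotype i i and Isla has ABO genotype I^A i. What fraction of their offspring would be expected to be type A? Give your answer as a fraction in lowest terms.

1/2

ABO cross i i × I^A i → offspring phenotypes: 1/2 O, 1/2 A.
So P(type A) = 1/2.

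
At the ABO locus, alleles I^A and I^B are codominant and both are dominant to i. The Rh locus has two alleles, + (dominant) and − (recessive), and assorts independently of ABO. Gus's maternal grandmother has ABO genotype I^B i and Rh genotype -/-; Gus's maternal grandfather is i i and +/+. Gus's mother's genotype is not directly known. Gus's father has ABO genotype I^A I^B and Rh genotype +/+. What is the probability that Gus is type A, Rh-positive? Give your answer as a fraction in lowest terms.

Gus's mother's ABO genotype from I^B i × i i: 1/2 I^B i, 1/2 i i.
Crossing each possibility with the father I^A I^B and summing P(type A): 1/2·1/4 + 1/2·1/2 = 3/8.
Similarly for Rh via the mother's Rh distribution: P(Rh+) = 1.
Independent loci: 3/8 × 1 = 3/8.

3/8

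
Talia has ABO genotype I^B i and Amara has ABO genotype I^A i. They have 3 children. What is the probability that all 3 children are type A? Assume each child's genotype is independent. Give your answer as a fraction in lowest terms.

ABO cross I^B i × I^A i → 1/4 O, 1/4 A, 1/4 B, 1/4 AB.
So P(type A) = 1/4 per child.
All 3 independent: (1/4)^3 = 1/64.

1/64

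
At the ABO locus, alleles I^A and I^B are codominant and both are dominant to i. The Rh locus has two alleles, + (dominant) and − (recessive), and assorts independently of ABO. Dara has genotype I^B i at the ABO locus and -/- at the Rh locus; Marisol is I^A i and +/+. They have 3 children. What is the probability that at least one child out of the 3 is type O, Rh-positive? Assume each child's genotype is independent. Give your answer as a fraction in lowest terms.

37/64

ABO cross I^B i × I^A i → 1/4 O, 1/4 A, 1/4 B, 1/4 AB.
Rh cross -/- × +/+ → 1 Rh+; so P(type O, Rh-positive) = 1/4 × 1 = 1/4 per child.
P(none) = (3/4)^3 = 27/64; P(at least one) = 1 − 27/64 = 37/64.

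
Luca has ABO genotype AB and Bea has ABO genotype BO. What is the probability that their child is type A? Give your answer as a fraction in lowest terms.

1/4

ABO cross AB × BO → offspring phenotypes: 1/4 A, 1/2 B, 1/4 AB.
So P(type A) = 1/4.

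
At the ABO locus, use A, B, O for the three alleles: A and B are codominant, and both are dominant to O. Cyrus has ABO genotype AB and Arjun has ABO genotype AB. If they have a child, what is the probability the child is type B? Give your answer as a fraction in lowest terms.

1/4

ABO cross AB × AB → offspring phenotypes: 1/4 A, 1/4 B, 1/2 AB.
So P(type B) = 1/4.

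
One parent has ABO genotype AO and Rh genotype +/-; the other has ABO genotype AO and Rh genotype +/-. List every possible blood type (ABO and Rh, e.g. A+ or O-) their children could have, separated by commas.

O+, O-, A+, A-

Gametes from AO × AO give offspring ABO genotypes AA, AO, OO, i.e. phenotypes O, A.
Rh cross +/- × +/- → phenotypes Rh+, Rh-.
Combining independently: O+, O-, A+, A-.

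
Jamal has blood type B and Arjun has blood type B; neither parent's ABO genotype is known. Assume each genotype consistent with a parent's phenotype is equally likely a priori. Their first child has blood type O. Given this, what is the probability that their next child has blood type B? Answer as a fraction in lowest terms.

3/4

Possible genotypes: Jamal ∈ {BB, BO}; Arjun ∈ {BB, BO}.
Weight each parental genotype pair by prior × P(type-O child):
  BO × BO: posterior weight 1; P(next child type B) = 3/4.
Weighted sum = 3/4.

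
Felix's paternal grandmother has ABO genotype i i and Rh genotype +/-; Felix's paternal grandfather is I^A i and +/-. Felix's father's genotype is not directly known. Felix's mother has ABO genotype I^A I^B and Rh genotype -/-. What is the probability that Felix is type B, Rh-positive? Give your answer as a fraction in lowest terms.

3/16

Felix's father's ABO genotype from i i × I^A i: 1/2 I^A i, 1/2 i i.
Crossing each possibility with the mother I^A I^B and summing P(type B): 1/2·1/4 + 1/2·1/2 = 3/8.
Similarly for Rh via the father's Rh distribution: P(Rh+) = 1/2.
Independent loci: 3/8 × 1/2 = 3/16.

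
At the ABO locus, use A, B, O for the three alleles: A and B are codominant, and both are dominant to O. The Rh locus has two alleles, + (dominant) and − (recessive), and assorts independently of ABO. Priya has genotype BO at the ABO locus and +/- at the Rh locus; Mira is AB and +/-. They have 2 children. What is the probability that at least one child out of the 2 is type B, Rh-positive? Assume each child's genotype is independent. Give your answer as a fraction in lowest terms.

ABO cross BO × AB → 1/4 A, 1/2 B, 1/4 AB.
Rh cross +/- × +/- → 3/4 Rh+, 1/4 Rh-; so P(type B, Rh-positive) = 1/2 × 3/4 = 3/8 per child.
P(none) = (5/8)^2 = 25/64; P(at least one) = 1 − 25/64 = 39/64.

39/64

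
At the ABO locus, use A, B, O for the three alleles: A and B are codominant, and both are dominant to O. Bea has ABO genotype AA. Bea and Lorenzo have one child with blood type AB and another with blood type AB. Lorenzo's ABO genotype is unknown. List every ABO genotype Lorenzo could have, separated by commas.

For each candidate genotype of Lorenzo, check whether crossing it with AA can produce every observed child phenotype.
  AA → possible child types {A} ✗
  AB → possible child types {A, AB} ✓
  AO → possible child types {A} ✗
  BB → possible child types {AB} ✓
  BO → possible child types {A, AB} ✓
  OO → possible child types {A} ✗

AB, BB, BO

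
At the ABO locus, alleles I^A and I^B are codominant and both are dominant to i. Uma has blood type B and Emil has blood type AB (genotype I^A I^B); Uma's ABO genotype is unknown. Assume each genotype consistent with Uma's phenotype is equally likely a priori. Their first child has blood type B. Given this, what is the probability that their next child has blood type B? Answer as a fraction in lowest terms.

1/2

Possible genotypes: Uma ∈ {I^B I^B, I^B i}; Emil ∈ {I^A I^B}.
Weight each parental genotype pair by prior × P(type-B child):
  I^B I^B × I^A I^B: posterior weight 1/2; P(next child type B) = 1/2.
  I^B i × I^A I^B: posterior weight 1/2; P(next child type B) = 1/2.
Weighted sum = 1/2.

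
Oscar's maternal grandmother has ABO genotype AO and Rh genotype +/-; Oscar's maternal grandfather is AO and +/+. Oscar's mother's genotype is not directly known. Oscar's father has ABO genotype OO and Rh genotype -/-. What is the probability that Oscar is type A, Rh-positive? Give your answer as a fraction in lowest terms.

Oscar's mother's ABO genotype from AO × AO: 1/4 AA, 1/2 AO, 1/4 OO.
Crossing each possibility with the father OO and summing P(type A): 1/4·1 + 1/2·1/2 + 1/4·0 = 1/2.
Similarly for Rh via the mother's Rh distribution: P(Rh+) = 3/4.
Independent loci: 1/2 × 3/4 = 3/8.

3/8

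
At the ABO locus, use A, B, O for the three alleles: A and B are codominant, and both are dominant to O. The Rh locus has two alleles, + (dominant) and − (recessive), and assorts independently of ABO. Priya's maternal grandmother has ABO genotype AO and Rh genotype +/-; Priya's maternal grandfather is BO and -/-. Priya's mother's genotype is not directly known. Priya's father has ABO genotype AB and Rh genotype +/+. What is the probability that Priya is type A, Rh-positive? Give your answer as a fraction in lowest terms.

3/8

Priya's mother's ABO genotype from AO × BO: 1/4 AB, 1/4 AO, 1/4 BO, 1/4 OO.
Crossing each possibility with the father AB and summing P(type A): 1/4·1/4 + 1/4·1/2 + 1/4·1/4 + 1/4·1/2 = 3/8.
Similarly for Rh via the mother's Rh distribution: P(Rh+) = 1.
Independent loci: 3/8 × 1 = 3/8.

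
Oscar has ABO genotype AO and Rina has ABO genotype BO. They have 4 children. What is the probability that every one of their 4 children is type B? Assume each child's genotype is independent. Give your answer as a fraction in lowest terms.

ABO cross AO × BO → 1/4 O, 1/4 A, 1/4 B, 1/4 AB.
So P(type B) = 1/4 per child.
All 4 independent: (1/4)^4 = 1/256.

1/256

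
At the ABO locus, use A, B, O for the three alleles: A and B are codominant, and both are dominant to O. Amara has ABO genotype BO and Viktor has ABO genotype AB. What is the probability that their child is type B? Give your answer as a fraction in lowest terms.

ABO cross BO × AB → offspring phenotypes: 1/4 A, 1/2 B, 1/4 AB.
So P(type B) = 1/2.

1/2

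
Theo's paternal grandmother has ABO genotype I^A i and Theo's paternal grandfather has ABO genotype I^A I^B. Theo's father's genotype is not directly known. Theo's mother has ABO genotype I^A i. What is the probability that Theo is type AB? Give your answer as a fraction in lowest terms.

1/8

Theo's father's ABO genotype from I^A i × I^A I^B: 1/4 I^A I^A, 1/4 I^A I^B, 1/4 I^A i, 1/4 I^B i.
Crossing each possibility with the mother I^A i and summing P(type AB): 1/4·0 + 1/4·1/4 + 1/4·0 + 1/4·1/4 = 1/8.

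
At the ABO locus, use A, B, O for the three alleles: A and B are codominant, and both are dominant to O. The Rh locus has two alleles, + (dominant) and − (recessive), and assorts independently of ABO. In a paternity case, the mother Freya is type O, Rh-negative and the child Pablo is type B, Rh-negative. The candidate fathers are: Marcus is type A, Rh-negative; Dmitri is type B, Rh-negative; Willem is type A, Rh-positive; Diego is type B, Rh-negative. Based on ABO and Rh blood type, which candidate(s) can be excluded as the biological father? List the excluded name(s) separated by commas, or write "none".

A candidate is excluded only if no genotype consistent with his phenotype could produce a type B, Rh-negative child with a type O, Rh-negative mother.
Marcus (type A, Rh-): no genotype consistent with that phenotype can produce a type-B Rh- child with a type-O mother.
Willem (type A, Rh+): no genotype consistent with that phenotype can produce a type-B Rh- child with a type-O mother.

Marcus, Willem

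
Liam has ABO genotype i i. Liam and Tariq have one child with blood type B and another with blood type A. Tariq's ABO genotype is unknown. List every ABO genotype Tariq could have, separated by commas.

I^A I^B

For each candidate genotype of Tariq, check whether crossing it with i i can produce every observed child phenotype.
  I^A I^A → possible child types {A} ✗
  I^A I^B → possible child types {A, B} ✓
  I^A i → possible child types {O, A} ✗
  I^B I^B → possible child types {B} ✗
  I^B i → possible child types {O, B} ✗
  i i → possible child types {O} ✗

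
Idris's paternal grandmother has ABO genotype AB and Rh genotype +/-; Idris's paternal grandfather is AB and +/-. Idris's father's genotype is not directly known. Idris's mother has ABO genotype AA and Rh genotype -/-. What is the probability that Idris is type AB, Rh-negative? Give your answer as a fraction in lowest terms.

1/4

Idris's father's ABO genotype from AB × AB: 1/4 AA, 1/2 AB, 1/4 BB.
Crossing each possibility with the mother AA and summing P(type AB): 1/4·0 + 1/2·1/2 + 1/4·1 = 1/2.
Similarly for Rh via the father's Rh distribution: P(Rh-) = 1/2.
Independent loci: 1/2 × 1/2 = 1/4.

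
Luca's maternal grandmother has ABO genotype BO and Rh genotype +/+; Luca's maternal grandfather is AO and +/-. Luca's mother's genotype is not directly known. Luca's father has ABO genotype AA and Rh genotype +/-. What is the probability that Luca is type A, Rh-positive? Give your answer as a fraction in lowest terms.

21/32

Luca's mother's ABO genotype from BO × AO: 1/4 AB, 1/4 AO, 1/4 BO, 1/4 OO.
Crossing each possibility with the father AA and summing P(type A): 1/4·1/2 + 1/4·1 + 1/4·1/2 + 1/4·1 = 3/4.
Similarly for Rh via the mother's Rh distribution: P(Rh+) = 7/8.
Independent loci: 3/4 × 7/8 = 21/32.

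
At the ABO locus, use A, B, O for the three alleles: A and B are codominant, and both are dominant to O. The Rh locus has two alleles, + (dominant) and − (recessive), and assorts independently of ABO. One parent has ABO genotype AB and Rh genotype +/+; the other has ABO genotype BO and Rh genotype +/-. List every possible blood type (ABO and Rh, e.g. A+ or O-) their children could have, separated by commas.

Gametes from AB × BO give offspring ABO genotypes AB, AO, BB, BO, i.e. phenotypes A, B, AB.
Rh cross +/+ × +/- → phenotypes Rh+.
Combining independently: A+, B+, AB+.

A+, B+, AB+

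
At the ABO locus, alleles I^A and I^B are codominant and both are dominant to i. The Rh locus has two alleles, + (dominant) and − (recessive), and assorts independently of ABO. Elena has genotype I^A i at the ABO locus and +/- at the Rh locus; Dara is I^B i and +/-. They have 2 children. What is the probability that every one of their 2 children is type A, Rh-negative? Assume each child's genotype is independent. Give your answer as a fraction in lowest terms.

1/256

ABO cross I^A i × I^B i → 1/4 O, 1/4 A, 1/4 B, 1/4 AB.
Rh cross +/- × +/- → 3/4 Rh+, 1/4 Rh-; so P(type A, Rh-negative) = 1/4 × 1/4 = 1/16 per child.
All 2 independent: (1/16)^2 = 1/256.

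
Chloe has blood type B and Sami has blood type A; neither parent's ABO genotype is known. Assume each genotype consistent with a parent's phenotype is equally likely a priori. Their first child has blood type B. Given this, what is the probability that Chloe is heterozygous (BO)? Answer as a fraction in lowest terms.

Possible genotypes: Chloe ∈ {BB, BO}; Sami ∈ {AA, AO}.
Weight each parental genotype pair by prior × P(type-B child):
  BB × AO: posterior weight 2/3.
  BO × AO: posterior weight 1/3.
Sum the posterior weight over pairs where Chloe is BO: 1/3.

1/3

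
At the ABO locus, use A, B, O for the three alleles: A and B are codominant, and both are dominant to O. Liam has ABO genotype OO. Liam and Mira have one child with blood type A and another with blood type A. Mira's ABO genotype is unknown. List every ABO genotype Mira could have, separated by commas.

AA, AB, AO

For each candidate genotype of Mira, check whether crossing it with OO can produce every observed child phenotype.
  AA → possible child types {A} ✓
  AB → possible child types {A, B} ✓
  AO → possible child types {O, A} ✓
  BB → possible child types {B} ✗
  BO → possible child types {O, B} ✗
  OO → possible child types {O} ✗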